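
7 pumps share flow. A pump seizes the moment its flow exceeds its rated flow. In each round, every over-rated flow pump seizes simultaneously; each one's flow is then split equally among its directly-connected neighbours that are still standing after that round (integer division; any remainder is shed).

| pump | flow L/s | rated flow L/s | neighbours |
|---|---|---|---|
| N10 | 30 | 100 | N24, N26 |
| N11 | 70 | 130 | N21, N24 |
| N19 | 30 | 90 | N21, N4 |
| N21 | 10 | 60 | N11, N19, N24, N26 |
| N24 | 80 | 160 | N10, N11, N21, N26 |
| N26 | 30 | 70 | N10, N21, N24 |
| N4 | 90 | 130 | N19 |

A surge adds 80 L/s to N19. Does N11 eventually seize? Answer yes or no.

no

Round 1 — N19 at 110 > 90. N19 seizes.
  N19 sheds 110 L/s to N21, N4: 55 each.
    N21: 10+55 = 65 > 60
    N4: 90+55 = 145 > 130
Round 2 — N21, N4 seize.
  N21 sheds 65 L/s to N11, N24, N26: 21 each (2 lost).
    N11: 70+21 = 91 ≤ 130
    N24: 80+21 = 101 ≤ 160
    N26: 30+21 = 51 ≤ 70
  N4 sheds 145 L/s: no online neighbours, lost.
No further seizures.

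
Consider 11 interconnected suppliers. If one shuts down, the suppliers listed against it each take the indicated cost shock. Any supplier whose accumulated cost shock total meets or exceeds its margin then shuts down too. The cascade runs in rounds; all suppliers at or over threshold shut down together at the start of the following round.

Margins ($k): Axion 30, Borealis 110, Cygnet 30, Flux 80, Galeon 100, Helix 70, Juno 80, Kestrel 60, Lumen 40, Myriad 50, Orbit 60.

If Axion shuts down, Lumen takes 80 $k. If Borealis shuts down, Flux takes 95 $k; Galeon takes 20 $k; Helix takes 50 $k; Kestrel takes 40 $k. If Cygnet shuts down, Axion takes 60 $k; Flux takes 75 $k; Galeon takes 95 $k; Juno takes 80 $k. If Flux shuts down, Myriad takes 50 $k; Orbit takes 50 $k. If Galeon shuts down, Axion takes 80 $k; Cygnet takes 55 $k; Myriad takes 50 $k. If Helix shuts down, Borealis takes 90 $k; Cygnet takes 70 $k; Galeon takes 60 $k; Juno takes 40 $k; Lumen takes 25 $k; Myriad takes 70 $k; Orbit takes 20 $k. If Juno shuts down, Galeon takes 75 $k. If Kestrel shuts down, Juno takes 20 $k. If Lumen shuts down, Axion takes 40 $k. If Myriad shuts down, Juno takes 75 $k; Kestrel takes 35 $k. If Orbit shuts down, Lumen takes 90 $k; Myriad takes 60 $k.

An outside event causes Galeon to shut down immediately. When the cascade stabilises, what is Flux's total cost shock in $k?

75

Round 1 — Galeon shuts down (initial).
  Axion: +80 → 80 ≥ 30
  Cygnet: +55 → 55 ≥ 30
  Myriad: +50 → 50 ≥ 50
Round 2 — Axion, Cygnet, Myriad shut down.
  Flux: +75 → 75 < 80
  Juno: +80+75 → 155 ≥ 80
  Kestrel: +35 → 35 < 60
  Lumen: +80 → 80 ≥ 40
Round 3 — Juno, Lumen shut down.
No further shutdowns.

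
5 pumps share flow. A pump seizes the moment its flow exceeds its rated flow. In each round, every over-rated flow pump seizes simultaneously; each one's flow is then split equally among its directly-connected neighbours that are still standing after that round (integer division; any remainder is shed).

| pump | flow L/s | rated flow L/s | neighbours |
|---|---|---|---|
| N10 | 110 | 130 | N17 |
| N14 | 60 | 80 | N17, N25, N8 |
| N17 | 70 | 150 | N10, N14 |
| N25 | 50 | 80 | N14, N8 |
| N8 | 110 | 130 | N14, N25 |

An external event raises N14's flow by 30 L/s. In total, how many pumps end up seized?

3

Round 1 — N14 at 90 > 80. N14 seizes.
  N14 sheds 90 L/s to N17, N25, N8: 30 each.
    N17: 70+30 = 100 ≤ 150
    N25: 50+30 = 80 ≤ 80
    N8: 110+30 = 140 > 130
Round 2 — N8 seizes.
  N8 sheds 140 L/s to N25: 140 each.
    N25: 80+140 = 220 > 80
Round 3 — N25 seizes.
  N25 sheds 220 L/s: no online neighbours, lost.
No further seizures.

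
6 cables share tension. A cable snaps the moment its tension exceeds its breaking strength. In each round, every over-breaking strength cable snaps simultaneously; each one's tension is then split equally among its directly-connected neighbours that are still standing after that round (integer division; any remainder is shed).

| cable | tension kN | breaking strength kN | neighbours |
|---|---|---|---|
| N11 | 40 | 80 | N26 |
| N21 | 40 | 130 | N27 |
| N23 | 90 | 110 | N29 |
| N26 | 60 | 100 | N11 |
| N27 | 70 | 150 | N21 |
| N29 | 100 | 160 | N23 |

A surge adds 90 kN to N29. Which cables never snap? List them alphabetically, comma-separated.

Round 1 — N29 at 190 > 160. N29 snaps.
  N29 sheds 190 kN to N23: 190 each.
    N23: 90+190 = 280 > 110
Round 2 — N23 snaps.
  N23 sheds 280 kN: no online neighbours, lost.
No further breaks.

N11, N21, N26, N27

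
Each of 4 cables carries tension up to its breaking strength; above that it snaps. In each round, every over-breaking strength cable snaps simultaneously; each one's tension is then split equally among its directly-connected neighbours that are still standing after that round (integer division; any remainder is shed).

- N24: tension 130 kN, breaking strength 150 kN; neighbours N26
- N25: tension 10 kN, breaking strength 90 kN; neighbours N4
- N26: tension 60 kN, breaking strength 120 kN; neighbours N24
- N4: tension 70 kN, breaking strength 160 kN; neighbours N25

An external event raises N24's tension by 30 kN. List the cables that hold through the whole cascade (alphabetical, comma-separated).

Round 1 — N24 at 160 > 150. N24 snaps.
  N24 sheds 160 kN to N26: 160 each.
    N26: 60+160 = 220 > 120
Round 2 — N26 snaps.
  N26 sheds 220 kN: no online neighbours, lost.
No further breaks.

N25, N4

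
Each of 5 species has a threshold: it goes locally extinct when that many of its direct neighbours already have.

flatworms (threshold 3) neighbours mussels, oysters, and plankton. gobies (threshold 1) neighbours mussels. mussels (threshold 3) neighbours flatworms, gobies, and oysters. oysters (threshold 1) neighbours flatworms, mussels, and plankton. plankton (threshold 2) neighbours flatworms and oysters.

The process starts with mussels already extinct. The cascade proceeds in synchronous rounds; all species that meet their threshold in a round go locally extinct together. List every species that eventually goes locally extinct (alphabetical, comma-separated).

gobies, mussels, oysters

Round 1 — mussels goes locally extinct (initial).
Round 2 — checking thresholds:
  flatworms: 1 of 3 neighbours < 3, below threshold.
  gobies: 1 of 1 neighbours ≥ 1, goes locally extinct.
  oysters: 1 of 3 neighbours ≥ 1, goes locally extinct.
Round 3 — no new extinctions; cascade stops.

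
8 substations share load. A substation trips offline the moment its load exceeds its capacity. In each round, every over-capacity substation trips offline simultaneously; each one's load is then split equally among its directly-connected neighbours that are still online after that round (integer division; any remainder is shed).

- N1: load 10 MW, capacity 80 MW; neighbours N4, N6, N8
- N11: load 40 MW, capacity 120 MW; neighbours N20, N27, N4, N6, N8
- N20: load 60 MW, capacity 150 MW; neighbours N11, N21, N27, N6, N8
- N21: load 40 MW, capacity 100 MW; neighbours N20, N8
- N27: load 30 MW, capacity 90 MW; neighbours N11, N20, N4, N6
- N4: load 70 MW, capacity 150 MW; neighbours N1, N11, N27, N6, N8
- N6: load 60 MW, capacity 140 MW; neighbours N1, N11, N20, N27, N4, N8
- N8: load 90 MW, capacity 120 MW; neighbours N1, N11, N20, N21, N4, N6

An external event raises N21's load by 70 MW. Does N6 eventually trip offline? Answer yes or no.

no

Round 1 — N21 at 110 > 100. N21 trips offline.
  N21 sheds 110 MW to N20, N8: 55 each.
    N20: 60+55 = 115 ≤ 150
    N8: 90+55 = 145 > 120
Round 2 — N8 trips offline.
  N8 sheds 145 MW to N1, N11, N20, N4, N6: 29 each.
    N1: 10+29 = 39 ≤ 80
    N11: 40+29 = 69 ≤ 120
    N20: 115+29 = 144 ≤ 150
    N4: 70+29 = 99 ≤ 150
    N6: 60+29 = 89 ≤ 140
No further trips.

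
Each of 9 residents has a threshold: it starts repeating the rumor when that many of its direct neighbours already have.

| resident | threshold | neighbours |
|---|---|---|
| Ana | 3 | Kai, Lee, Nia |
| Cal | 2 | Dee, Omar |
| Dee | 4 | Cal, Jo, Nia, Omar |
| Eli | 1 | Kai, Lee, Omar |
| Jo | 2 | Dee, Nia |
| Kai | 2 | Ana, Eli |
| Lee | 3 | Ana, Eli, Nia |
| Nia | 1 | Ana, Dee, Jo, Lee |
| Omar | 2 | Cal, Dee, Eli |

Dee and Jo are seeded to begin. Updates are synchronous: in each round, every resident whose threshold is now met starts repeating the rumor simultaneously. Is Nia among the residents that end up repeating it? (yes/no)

Round 1 — Dee, Jo start repeating the rumor (initial).
Round 2 — checking thresholds:
  Cal: 1 of 2 neighbours < 2, below threshold.
  Nia: 2 of 4 neighbours ≥ 1, starts repeating the rumor.
  Omar: 1 of 3 neighbours < 2, below threshold.
Round 3 — no new spreads; cascade stops.

yes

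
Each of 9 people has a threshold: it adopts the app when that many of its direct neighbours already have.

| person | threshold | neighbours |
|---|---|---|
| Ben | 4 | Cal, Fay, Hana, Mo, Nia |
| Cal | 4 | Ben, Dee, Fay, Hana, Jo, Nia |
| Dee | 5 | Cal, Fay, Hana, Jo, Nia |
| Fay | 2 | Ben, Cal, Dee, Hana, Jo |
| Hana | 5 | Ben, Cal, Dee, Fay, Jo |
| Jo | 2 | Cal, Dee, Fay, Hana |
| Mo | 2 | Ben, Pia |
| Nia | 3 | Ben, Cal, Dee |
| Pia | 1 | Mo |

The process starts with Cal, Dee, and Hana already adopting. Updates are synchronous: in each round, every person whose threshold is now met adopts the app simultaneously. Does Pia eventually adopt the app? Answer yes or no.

Round 1 — Cal, Dee, Hana adopt the app (initial).
Round 2 — checking thresholds:
  Ben: 2 of 5 neighbours < 4, holds.
  Fay: 3 of 5 neighbours ≥ 2, adopts the app.
  Jo: 3 of 4 neighbours ≥ 2, adopts the app.
  Nia: 2 of 3 neighbours < 3, holds.
Round 3 — no new adoptions; cascade stops.

no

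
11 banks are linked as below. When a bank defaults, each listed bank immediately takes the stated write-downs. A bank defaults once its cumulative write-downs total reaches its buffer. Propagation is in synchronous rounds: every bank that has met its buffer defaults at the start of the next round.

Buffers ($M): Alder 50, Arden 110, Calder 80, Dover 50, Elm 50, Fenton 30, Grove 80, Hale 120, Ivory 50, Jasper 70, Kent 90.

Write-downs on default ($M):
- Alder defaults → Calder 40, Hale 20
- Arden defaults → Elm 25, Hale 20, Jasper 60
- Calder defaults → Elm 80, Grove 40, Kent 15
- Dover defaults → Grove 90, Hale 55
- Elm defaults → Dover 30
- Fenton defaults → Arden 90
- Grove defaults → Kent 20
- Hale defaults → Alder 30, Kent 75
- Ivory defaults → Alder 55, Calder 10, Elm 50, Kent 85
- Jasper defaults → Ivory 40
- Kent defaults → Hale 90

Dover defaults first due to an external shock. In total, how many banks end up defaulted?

Round 1 — Dover defaults (initial).
  Grove: +90 → 90 ≥ 80
  Hale: +55 → 55 < 120
Round 2 — Grove defaults.
  Kent: +20 → 20 < 90
No further defaults.

2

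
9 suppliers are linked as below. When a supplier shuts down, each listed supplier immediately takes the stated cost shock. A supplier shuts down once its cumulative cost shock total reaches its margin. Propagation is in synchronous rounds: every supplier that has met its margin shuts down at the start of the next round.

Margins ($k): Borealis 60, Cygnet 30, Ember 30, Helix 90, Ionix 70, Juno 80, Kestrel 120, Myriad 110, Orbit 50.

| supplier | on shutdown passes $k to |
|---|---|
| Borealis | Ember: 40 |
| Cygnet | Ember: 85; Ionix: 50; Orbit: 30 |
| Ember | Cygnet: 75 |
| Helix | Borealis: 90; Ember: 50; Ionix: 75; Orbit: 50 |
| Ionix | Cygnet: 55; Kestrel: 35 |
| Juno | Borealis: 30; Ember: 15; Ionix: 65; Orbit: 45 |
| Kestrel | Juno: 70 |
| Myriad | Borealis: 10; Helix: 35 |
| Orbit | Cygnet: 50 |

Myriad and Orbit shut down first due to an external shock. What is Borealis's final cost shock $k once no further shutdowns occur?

10

Round 1 — Myriad, Orbit shut down (initial).
  Borealis: +10 → 10 < 60
  Cygnet: +50 → 50 ≥ 30
  Helix: +35 → 35 < 90
Round 2 — Cygnet shuts down.
  Ember: +85 → 85 ≥ 30
  Ionix: +50 → 50 < 70
Round 3 — Ember shuts down.
No further shutdowns.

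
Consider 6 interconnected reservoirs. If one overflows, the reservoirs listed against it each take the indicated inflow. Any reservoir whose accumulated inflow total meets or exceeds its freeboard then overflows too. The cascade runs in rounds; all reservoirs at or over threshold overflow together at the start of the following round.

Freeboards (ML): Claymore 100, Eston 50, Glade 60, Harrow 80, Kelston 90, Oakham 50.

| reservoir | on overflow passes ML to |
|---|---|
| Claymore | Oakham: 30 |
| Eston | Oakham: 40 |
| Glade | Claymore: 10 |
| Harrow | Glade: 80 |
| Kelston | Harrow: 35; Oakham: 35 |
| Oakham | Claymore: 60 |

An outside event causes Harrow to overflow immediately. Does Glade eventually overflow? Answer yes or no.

yes

Round 1 — Harrow overflows (initial).
  Glade: +80 → 80 ≥ 60
Round 2 — Glade overflows.
  Claymore: +10 → 10 < 100
No further overflows.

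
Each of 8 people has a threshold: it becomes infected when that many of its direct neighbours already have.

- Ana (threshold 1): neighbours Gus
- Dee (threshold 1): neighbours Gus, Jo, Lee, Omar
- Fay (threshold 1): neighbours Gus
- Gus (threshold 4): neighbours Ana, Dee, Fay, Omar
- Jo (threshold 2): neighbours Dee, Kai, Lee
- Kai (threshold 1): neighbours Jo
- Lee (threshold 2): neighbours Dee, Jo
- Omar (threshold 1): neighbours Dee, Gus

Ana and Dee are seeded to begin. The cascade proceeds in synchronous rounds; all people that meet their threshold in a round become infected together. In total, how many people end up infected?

Round 1 — Ana, Dee become infected (initial).
Round 2 — checking thresholds:
  Gus: 2 of 4 neighbours < 4, not yet.
  Jo: 1 of 3 neighbours < 2, not yet.
  Lee: 1 of 2 neighbours < 2, not yet.
  Omar: 1 of 2 neighbours ≥ 1, becomes infected.
Round 3 — no new infections; cascade stops.

3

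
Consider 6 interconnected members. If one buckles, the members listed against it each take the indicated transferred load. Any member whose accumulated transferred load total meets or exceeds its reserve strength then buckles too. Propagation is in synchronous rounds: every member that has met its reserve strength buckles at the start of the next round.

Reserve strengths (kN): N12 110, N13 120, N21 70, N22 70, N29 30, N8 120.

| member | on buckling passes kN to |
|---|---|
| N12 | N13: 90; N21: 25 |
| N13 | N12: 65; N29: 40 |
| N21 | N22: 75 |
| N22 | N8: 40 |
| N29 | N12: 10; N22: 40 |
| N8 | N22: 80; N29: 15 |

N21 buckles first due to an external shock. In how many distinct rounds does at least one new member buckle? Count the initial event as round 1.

2

Round 1 — N21 buckles (initial).
  N22: +75 → 75 ≥ 70
Round 2 — N22 buckles.
  N8: +40 → 40 < 120
No further bucklings.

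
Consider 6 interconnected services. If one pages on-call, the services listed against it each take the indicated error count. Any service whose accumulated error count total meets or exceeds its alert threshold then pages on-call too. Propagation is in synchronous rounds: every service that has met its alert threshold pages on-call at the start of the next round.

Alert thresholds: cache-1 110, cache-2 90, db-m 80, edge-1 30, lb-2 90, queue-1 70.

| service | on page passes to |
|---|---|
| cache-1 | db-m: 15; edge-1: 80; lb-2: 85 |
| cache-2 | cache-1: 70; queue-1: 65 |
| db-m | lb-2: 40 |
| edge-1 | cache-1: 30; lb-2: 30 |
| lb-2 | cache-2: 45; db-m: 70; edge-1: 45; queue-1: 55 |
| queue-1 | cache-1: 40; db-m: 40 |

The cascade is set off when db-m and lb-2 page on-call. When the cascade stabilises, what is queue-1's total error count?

55

Round 1 — db-m, lb-2 page on-call (initial).
  cache-2: +45 → 45 < 90
  edge-1: +45 → 45 ≥ 30
  queue-1: +55 → 55 < 70
Round 2 — edge-1 pages on-call.
  cache-1: +30 → 30 < 110
No further pages.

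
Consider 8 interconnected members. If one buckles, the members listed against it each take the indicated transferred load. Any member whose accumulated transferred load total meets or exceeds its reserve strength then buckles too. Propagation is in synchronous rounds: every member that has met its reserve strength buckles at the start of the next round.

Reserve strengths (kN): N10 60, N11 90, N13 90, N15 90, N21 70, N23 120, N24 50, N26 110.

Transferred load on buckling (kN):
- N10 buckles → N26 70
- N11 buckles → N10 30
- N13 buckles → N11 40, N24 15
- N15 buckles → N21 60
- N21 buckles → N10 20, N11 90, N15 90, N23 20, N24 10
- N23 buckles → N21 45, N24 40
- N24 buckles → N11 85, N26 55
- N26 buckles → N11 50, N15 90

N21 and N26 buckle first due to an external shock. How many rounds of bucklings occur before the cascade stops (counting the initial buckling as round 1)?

2

Round 1 — N21, N26 buckle (initial).
  N10: +20 → 20 < 60
  N11: +90+50 → 140 ≥ 90
  N15: +90+90 → 180 ≥ 90
  N23: +20 → 20 < 120
  N24: +10 → 10 < 50
Round 2 — N11, N15 buckle.
  N10: +30 → 50 < 60
No further bucklings.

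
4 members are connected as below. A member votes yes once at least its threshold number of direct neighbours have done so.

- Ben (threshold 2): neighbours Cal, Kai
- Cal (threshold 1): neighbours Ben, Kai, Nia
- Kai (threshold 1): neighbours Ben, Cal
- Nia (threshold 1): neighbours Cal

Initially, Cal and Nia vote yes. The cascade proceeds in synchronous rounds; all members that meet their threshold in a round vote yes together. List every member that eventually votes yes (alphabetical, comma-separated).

Ben, Cal, Kai, Nia

Round 1 — Cal, Nia vote yes (initial).
Round 2 — checking thresholds:
  Ben: 1 of 2 neighbours < 2, not yet.
  Kai: 1 of 2 neighbours ≥ 1, votes yes.
Round 3 — checking thresholds:
  Ben: 2 of 2 neighbours ≥ 2, votes yes.
Round 4 — no new yes votes; cascade stops.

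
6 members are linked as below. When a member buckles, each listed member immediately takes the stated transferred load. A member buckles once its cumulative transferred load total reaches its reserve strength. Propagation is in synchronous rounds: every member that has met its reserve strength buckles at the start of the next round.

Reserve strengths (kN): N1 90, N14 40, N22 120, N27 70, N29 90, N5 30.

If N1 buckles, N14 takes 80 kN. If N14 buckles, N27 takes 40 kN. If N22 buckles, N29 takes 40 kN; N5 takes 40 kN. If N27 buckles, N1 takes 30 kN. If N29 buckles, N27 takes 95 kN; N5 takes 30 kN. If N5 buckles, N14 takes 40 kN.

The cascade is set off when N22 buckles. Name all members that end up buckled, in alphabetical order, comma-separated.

Round 1 — N22 buckles (initial).
  N29: +40 → 40 < 90
  N5: +40 → 40 ≥ 30
Round 2 — N5 buckles.
  N14: +40 → 40 ≥ 40
Round 3 — N14 buckles.
  N27: +40 → 40 < 70
No further bucklings.

N14, N22, N5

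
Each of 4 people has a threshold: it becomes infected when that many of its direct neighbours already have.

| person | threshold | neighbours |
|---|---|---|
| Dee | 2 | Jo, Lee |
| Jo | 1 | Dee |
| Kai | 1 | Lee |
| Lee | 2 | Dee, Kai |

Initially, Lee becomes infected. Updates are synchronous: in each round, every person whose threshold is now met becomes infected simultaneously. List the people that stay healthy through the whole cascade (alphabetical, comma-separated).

Dee, Jo

Round 1 — Lee becomes infected (initial).
Round 2 — checking thresholds:
  Dee: 1 of 2 neighbours < 2, holds.
  Kai: 1 of 1 neighbours ≥ 1, becomes infected.
Round 3 — no new infections; cascade stops.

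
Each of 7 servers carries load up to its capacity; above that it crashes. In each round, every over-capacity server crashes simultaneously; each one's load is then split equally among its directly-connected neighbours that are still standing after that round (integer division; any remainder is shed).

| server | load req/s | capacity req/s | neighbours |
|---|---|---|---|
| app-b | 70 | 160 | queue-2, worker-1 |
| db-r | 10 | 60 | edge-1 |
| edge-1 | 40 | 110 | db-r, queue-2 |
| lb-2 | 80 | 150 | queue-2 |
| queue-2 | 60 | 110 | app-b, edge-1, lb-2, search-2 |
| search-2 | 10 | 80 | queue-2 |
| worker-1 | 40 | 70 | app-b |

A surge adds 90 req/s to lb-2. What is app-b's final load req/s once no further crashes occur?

Round 1 — lb-2 at 170 > 150. lb-2 crashes.
  lb-2 sheds 170 req/s to queue-2: 170 each.
    queue-2: 60+170 = 230 > 110
Round 2 — queue-2 crashes.
  queue-2 sheds 230 req/s to app-b, edge-1, search-2: 76 each (2 lost).
    app-b: 70+76 = 146 ≤ 160
    edge-1: 40+76 = 116 > 110
    search-2: 10+76 = 86 > 80
Round 3 — edge-1, search-2 crash.
  edge-1 sheds 116 req/s to db-r: 116 each.
    db-r: 10+116 = 126 > 60
  search-2 sheds 86 req/s: no online neighbours, lost.
Round 4 — db-r crashes.
  db-r sheds 126 req/s: no online neighbours, lost.
No further crashes.

146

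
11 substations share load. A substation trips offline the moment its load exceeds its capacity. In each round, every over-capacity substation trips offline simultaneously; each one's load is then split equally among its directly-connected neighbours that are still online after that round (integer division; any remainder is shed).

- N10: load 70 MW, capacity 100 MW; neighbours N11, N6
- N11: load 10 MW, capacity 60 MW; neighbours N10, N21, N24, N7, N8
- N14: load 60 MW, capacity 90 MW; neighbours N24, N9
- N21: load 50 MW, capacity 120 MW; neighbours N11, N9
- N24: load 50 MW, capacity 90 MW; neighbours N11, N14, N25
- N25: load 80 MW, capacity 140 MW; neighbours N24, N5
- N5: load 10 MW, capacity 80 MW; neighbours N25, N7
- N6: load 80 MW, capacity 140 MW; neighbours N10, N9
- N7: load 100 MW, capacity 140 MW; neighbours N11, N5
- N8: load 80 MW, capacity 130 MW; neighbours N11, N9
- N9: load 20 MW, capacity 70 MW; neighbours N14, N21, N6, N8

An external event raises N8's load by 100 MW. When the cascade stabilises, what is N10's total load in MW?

Round 1 — N8 at 180 > 130. N8 trips offline.
  N8 sheds 180 MW to N11, N9: 90 each.
    N11: 10+90 = 100 > 60
    N9: 20+90 = 110 > 70
Round 2 — N11, N9 trip offline.
  N11 sheds 100 MW to N10, N21, N24, N7: 25 each.
    N10: 70+25 = 95 ≤ 100
    N21: 50+25 = 75 ≤ 120
    N24: 50+25 = 75 ≤ 90
    N7: 100+25 = 125 ≤ 140
  N9 sheds 110 MW to N14, N21, N6: 36 each (2 lost).
    N14: 60+36 = 96 > 90
    N21: 75+36 = 111 ≤ 120
    N6: 80+36 = 116 ≤ 140
Round 3 — N14 trips offline.
  N14 sheds 96 MW to N24: 96 each.
    N24: 75+96 = 171 > 90
Round 4 — N24 trips offline.
  N24 sheds 171 MW to N25: 171 each.
    N25: 80+171 = 251 > 140
Round 5 — N25 trips offline.
  N25 sheds 251 MW to N5: 251 each.
    N5: 10+251 = 261 > 80
Round 6 — N5 trips offline.
  N5 sheds 261 MW to N7: 261 each.
    N7: 125+261 = 386 > 140
Round 7 — N7 trips offline.
  N7 sheds 386 MW: no online neighbours, lost.
No further trips.

95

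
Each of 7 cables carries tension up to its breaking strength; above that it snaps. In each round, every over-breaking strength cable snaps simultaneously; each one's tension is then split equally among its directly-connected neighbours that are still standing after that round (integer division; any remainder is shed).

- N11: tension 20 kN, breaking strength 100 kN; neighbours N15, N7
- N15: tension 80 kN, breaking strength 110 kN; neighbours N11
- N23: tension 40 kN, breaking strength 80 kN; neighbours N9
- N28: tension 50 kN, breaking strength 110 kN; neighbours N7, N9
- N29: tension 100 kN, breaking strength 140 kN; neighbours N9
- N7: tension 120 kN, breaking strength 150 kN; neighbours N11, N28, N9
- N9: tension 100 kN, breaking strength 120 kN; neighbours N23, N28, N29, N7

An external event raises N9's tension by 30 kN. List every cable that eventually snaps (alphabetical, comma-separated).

Round 1 — N9 at 130 > 120. N9 snaps.
  N9 sheds 130 kN to N23, N28, N29, N7: 32 each (2 lost).
    N23: 40+32 = 72 ≤ 80
    N28: 50+32 = 82 ≤ 110
    N29: 100+32 = 132 ≤ 140
    N7: 120+32 = 152 > 150
Round 2 — N7 snaps.
  N7 sheds 152 kN to N11, N28: 76 each.
    N11: 20+76 = 96 ≤ 100
    N28: 82+76 = 158 > 110
Round 3 — N28 snaps.
  N28 sheds 158 kN: no online neighbours, lost.
No further breaks.

N28, N7, N9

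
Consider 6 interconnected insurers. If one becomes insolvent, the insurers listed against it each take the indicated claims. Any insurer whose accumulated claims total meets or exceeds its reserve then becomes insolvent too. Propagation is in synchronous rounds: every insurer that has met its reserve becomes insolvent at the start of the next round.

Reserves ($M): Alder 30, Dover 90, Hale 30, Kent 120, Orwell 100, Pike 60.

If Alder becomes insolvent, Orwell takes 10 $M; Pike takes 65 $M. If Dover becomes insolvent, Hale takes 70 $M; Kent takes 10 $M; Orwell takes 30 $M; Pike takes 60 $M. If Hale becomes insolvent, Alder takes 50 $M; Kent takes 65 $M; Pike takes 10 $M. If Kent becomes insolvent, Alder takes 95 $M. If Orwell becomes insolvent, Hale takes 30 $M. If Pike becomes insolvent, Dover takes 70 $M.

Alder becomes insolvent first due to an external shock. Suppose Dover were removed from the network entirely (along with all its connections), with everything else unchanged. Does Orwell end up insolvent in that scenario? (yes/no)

With Dover removed:
Round 1 — Alder becomes insolvent (initial).
  Orwell: +10 → 10 < 100
  Pike: +65 → 65 ≥ 60
Round 2 — Pike becomes insolvent.
No further insolvencies.

no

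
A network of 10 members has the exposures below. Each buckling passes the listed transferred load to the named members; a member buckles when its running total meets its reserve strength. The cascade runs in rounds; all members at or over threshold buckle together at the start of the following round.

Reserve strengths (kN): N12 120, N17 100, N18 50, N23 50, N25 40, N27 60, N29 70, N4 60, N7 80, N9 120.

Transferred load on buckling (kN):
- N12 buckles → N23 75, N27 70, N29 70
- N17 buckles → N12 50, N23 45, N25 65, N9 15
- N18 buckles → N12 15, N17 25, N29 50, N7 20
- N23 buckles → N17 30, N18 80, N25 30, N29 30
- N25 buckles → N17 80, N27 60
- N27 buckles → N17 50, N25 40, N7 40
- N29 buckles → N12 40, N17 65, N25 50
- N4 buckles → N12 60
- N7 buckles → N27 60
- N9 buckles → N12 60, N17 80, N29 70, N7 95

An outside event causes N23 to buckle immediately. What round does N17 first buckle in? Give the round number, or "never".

Round 1 — N23 buckles (initial).
  N17: +30 → 30 < 100
  N18: +80 → 80 ≥ 50
  N25: +30 → 30 < 40
  N29: +30 → 30 < 70
Round 2 — N18 buckles.
  N12: +15 → 15 < 120
  N17: +25 → 55 < 100
  N29: +50 → 80 ≥ 70
  N7: +20 → 20 < 80
Round 3 — N29 buckles.
  N12: +40 → 55 < 120
  N17: +65 → 120 ≥ 100
  N25: +50 → 80 ≥ 40
Round 4 — N17, N25 buckle.
  N12: +50 → 105 < 120
  N27: +60 → 60 ≥ 60
  N9: +15 → 15 < 120
Round 5 — N27 buckles.
  N7: +40 → 60 < 80
No further bucklings.

4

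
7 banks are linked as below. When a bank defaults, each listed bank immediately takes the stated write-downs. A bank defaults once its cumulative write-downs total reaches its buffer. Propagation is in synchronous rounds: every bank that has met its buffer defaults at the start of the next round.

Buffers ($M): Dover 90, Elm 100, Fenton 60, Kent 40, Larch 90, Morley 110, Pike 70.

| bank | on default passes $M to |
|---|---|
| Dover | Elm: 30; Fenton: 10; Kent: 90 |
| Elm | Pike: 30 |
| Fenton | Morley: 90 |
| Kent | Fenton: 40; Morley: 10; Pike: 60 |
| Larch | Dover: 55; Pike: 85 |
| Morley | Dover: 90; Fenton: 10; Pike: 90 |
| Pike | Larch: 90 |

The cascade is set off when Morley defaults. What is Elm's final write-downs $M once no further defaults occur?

30

Round 1 — Morley defaults (initial).
  Dover: +90 → 90 ≥ 90
  Fenton: +10 → 10 < 60
  Pike: +90 → 90 ≥ 70
Round 2 — Dover, Pike default.
  Elm: +30 → 30 < 100
  Fenton: +10 → 20 < 60
  Kent: +90 → 90 ≥ 40
  Larch: +90 → 90 ≥ 90
Round 3 — Kent, Larch default.
  Fenton: +40 → 60 ≥ 60
Round 4 — Fenton defaults.
No further defaults.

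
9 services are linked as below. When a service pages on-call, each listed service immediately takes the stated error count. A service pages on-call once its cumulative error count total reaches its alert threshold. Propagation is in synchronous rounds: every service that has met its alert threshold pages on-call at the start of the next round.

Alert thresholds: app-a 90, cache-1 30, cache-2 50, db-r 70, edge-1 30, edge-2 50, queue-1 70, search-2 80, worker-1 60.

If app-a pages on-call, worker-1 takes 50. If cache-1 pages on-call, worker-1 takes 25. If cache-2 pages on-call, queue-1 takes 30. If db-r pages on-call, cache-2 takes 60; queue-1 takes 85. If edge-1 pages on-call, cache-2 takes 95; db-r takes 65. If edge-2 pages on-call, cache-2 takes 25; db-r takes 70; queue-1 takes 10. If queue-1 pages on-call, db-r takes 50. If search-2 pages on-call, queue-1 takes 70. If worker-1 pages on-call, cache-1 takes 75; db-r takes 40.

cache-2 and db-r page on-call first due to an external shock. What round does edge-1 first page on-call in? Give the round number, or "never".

Round 1 — cache-2, db-r page on-call (initial).
  queue-1: +30+85 → 115 ≥ 70
Round 2 — queue-1 pages on-call.
No further pages.

never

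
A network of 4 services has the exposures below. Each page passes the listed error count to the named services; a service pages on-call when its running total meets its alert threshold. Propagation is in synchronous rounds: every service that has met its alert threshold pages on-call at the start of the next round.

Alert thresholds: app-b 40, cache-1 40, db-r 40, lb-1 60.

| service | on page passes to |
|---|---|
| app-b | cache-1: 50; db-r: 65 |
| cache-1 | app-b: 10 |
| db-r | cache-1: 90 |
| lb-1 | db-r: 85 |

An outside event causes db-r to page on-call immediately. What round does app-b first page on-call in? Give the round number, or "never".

never

Round 1 — db-r pages on-call (initial).
  cache-1: +90 → 90 ≥ 40
Round 2 — cache-1 pages on-call.
  app-b: +10 → 10 < 40
No further pages.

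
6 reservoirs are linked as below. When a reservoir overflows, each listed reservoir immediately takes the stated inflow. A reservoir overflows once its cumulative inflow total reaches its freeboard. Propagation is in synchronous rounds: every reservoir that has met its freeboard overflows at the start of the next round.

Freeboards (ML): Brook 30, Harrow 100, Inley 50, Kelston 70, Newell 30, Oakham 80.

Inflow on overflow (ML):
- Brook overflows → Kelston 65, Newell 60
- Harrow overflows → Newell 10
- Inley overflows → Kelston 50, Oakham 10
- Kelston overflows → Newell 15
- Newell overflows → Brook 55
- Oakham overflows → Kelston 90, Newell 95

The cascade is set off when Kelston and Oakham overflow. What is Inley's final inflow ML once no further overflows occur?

Round 1 — Kelston, Oakham overflow (initial).
  Newell: +15+95 → 110 ≥ 30
Round 2 — Newell overflows.
  Brook: +55 → 55 ≥ 30
Round 3 — Brook overflows.
No further overflows.

0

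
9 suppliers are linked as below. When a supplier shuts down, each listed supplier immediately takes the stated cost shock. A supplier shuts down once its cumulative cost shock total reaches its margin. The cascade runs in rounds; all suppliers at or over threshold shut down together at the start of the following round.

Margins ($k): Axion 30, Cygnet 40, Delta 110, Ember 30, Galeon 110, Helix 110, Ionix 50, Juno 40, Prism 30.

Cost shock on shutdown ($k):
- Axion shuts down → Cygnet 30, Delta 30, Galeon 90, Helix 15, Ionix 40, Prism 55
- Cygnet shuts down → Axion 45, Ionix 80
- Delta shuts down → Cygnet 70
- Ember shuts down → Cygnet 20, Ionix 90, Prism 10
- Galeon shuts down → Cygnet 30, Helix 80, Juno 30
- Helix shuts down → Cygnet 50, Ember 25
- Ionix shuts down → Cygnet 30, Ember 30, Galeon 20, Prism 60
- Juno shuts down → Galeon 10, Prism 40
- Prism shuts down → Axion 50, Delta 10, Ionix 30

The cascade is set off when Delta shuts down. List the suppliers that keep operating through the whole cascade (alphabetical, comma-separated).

Helix, Juno

Round 1 — Delta shuts down (initial).
  Cygnet: +70 → 70 ≥ 40
Round 2 — Cygnet shuts down.
  Axion: +45 → 45 ≥ 30
  Ionix: +80 → 80 ≥ 50
Round 3 — Axion, Ionix shut down.
  Ember: +30 → 30 ≥ 30
  Galeon: +90+20 → 110 ≥ 110
  Helix: +15 → 15 < 110
  Prism: +55+60 → 115 ≥ 30
Round 4 — Ember, Galeon, Prism shut down.
  Helix: +80 → 95 < 110
  Juno: +30 → 30 < 40
No further shutdowns.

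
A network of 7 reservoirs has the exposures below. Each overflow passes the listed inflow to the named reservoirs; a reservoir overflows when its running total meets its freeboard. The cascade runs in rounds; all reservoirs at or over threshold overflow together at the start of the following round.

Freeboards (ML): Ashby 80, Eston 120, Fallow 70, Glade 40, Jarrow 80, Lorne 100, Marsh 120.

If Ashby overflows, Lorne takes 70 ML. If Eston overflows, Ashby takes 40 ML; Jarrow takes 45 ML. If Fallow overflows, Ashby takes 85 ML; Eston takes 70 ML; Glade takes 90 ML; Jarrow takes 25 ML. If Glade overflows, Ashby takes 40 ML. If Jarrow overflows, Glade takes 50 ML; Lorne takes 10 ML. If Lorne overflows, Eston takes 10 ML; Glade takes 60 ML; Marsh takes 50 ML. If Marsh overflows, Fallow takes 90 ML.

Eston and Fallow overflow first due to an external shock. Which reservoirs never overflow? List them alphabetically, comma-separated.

Round 1 — Eston, Fallow overflow (initial).
  Ashby: +40+85 → 125 ≥ 80
  Glade: +90 → 90 ≥ 40
  Jarrow: +45+25 → 70 < 80
Round 2 — Ashby, Glade overflow.
  Lorne: +70 → 70 < 100
No further overflows.

Jarrow, Lorne, Marsh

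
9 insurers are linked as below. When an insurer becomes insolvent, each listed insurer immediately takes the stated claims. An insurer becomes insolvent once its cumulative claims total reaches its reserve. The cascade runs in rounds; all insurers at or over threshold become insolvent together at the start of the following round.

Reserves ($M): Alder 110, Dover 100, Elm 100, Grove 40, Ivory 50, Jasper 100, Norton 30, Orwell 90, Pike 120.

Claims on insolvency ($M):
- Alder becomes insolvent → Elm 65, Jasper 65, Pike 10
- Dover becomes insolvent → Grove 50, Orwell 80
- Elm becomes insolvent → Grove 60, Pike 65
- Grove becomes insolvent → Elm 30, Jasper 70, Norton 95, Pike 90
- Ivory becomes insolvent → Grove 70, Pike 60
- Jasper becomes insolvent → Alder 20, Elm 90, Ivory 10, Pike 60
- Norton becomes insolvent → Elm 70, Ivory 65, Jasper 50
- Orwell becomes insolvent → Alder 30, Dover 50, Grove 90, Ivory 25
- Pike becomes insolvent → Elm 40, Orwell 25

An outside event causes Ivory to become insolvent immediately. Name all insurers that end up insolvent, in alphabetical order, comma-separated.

Elm, Grove, Ivory, Jasper, Norton, Pike

Round 1 — Ivory becomes insolvent (initial).
  Grove: +70 → 70 ≥ 40
  Pike: +60 → 60 < 120
Round 2 — Grove becomes insolvent.
  Elm: +30 → 30 < 100
  Jasper: +70 → 70 < 100
  Norton: +95 → 95 ≥ 30
  Pike: +90 → 150 ≥ 120
Round 3 — Norton, Pike become insolvent.
  Elm: +70+40 → 140 ≥ 100
  Jasper: +50 → 120 ≥ 100
  Orwell: +25 → 25 < 90
Round 4 — Elm, Jasper become insolvent.
  Alder: +20 → 20 < 110
No further insolvencies.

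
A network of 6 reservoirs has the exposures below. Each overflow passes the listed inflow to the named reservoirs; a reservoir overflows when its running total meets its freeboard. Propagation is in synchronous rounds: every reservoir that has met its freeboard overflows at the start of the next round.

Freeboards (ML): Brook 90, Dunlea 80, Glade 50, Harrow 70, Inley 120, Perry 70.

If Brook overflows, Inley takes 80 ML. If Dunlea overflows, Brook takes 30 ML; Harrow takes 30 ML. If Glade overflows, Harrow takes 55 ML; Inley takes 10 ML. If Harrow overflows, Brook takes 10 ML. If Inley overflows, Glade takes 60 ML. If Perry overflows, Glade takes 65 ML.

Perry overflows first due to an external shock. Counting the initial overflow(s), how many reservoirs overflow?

Round 1 — Perry overflows (initial).
  Glade: +65 → 65 ≥ 50
Round 2 — Glade overflows.
  Harrow: +55 → 55 < 70
  Inley: +10 → 10 < 120
No further overflows.

2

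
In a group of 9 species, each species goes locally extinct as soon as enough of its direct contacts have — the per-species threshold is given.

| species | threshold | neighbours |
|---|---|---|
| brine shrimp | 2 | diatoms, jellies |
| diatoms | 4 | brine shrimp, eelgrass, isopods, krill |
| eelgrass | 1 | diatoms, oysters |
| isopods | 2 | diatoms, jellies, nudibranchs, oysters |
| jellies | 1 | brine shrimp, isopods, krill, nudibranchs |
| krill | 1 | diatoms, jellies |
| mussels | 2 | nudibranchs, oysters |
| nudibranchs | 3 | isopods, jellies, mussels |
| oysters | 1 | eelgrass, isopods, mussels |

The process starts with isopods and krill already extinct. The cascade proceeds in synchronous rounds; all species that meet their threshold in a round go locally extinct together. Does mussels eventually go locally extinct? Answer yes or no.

no

Round 1 — isopods, krill go locally extinct (initial).
Round 2 — checking thresholds:
  diatoms: 2 of 4 neighbours < 4, not yet.
  jellies: 2 of 4 neighbours ≥ 1, goes locally extinct.
  nudibranchs: 1 of 3 neighbours < 3, not yet.
  oysters: 1 of 3 neighbours ≥ 1, goes locally extinct.
Round 3 — checking thresholds:
  brine shrimp: 1 of 2 neighbours < 2, not yet.
  diatoms: 2 of 4 neighbours < 4, not yet.
  eelgrass: 1 of 2 neighbours ≥ 1, goes locally extinct.
  mussels: 1 of 2 neighbours < 2, not yet.
  nudibranchs: 2 of 3 neighbours < 3, not yet.
Round 4 — no new extinctions; cascade stops.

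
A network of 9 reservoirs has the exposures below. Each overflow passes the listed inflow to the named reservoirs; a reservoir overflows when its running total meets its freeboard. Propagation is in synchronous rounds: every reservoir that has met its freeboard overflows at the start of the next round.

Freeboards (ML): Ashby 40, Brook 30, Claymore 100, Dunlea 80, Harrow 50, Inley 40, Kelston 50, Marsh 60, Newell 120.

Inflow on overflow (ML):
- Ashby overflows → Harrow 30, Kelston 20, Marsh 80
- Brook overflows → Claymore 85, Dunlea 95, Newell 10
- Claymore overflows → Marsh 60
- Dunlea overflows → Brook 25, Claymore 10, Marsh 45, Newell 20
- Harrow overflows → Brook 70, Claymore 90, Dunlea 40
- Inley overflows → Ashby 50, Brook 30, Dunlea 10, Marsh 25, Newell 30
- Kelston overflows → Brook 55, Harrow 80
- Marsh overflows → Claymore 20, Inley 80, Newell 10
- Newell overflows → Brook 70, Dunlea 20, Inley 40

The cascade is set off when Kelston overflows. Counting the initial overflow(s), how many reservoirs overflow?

8

Round 1 — Kelston overflows (initial).
  Brook: +55 → 55 ≥ 30
  Harrow: +80 → 80 ≥ 50
Round 2 — Brook, Harrow overflow.
  Claymore: +85+90 → 175 ≥ 100
  Dunlea: +95+40 → 135 ≥ 80
  Newell: +10 → 10 < 120
Round 3 — Claymore, Dunlea overflow.
  Marsh: +60+45 → 105 ≥ 60
  Newell: +20 → 30 < 120
Round 4 — Marsh overflows.
  Inley: +80 → 80 ≥ 40
  Newell: +10 → 40 < 120
Round 5 — Inley overflows.
  Ashby: +50 → 50 ≥ 40
  Newell: +30 → 70 < 120
Round 6 — Ashby overflows.
No further overflows.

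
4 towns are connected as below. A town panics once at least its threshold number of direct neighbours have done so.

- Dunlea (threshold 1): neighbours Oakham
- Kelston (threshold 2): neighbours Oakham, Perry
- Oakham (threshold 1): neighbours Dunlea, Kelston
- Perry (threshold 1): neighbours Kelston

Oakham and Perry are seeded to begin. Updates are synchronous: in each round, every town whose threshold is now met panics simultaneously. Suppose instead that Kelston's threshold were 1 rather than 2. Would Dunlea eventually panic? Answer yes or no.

yes

With Kelston's threshold at 1:
Round 1 — Oakham, Perry panic (initial).
Round 2 — checking thresholds:
  Dunlea: 1 of 1 neighbours ≥ 1, panics.
  Kelston: 2 of 2 neighbours ≥ 1, panics.
Round 3 — no new panics; cascade stops.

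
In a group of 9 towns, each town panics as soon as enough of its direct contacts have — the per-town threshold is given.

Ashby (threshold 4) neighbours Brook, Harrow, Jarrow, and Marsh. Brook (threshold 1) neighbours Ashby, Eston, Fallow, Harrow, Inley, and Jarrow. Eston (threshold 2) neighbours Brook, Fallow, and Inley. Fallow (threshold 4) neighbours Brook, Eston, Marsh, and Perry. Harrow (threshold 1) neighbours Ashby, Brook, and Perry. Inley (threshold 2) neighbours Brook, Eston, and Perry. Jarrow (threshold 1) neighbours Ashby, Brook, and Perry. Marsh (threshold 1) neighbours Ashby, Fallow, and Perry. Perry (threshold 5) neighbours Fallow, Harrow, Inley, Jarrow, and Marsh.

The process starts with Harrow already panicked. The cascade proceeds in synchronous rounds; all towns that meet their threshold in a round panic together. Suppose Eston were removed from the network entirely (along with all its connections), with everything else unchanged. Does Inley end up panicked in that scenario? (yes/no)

With Eston removed:
Round 1 — Harrow panics (initial).
Round 2 — checking thresholds:
  Ashby: 1 of 4 neighbours < 4, not yet.
  Brook: 1 of 5 neighbours ≥ 1, panics.
  Perry: 1 of 5 neighbours < 5, not yet.
Round 3 — checking thresholds:
  Ashby: 2 of 4 neighbours < 4, not yet.
  Fallow: 1 of 3 neighbours < 4, not yet.
  Inley: 1 of 2 neighbours < 2, not yet.
  Jarrow: 1 of 3 neighbours ≥ 1, panics.
  Perry: 1 of 5 neighbours < 5, not yet.
Round 4 — no new panics; cascade stops.

no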